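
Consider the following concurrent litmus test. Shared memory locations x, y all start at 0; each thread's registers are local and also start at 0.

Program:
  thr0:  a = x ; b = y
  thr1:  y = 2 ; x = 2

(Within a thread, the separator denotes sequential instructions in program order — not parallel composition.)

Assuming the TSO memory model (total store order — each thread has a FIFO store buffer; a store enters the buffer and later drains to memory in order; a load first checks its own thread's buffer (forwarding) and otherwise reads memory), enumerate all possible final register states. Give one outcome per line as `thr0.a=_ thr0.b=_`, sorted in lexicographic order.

thr0.a=0 thr0.b=0
thr0.a=0 thr0.b=2
thr0.a=2 thr0.b=2

outcome vector order: (thr0.a,thr0.b)
|TSO outcomes| = 3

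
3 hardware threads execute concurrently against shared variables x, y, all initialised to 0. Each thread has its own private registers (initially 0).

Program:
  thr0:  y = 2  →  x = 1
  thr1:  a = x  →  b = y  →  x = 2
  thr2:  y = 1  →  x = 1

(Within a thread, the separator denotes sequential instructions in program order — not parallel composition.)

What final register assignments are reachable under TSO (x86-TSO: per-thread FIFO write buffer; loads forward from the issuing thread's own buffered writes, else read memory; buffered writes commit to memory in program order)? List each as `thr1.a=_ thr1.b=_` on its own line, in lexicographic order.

outcome vector order: (thr1.a,thr1.b)
|TSO outcomes| = 5

thr1.a=0 thr1.b=0
thr1.a=0 thr1.b=1
thr1.a=0 thr1.b=2
thr1.a=1 thr1.b=1
thr1.a=1 thr1.b=2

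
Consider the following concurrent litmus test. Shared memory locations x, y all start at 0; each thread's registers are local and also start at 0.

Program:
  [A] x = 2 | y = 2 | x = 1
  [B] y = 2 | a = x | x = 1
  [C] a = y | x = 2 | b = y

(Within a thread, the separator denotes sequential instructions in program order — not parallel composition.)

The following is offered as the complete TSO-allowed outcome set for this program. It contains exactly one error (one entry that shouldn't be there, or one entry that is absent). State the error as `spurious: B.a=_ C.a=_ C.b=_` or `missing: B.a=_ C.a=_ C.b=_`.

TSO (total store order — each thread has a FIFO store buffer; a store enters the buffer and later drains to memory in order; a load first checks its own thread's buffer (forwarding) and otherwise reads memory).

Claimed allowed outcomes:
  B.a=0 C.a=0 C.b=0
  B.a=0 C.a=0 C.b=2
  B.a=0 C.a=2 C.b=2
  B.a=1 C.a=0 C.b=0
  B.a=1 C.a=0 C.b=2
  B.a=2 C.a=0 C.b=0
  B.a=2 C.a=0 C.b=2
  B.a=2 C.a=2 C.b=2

missing: B.a=1 C.a=2 C.b=2

outcome vector order: (B.a,C.a,C.b)
TSO: 9 outcomes — {0/0/0, 0/0/2, 0/2/2, 1/0/0, 1/0/2, 1/2/2, 2/0/0, 2/0/2, 2/2/2}
TSO∖claimed = {1/2/2}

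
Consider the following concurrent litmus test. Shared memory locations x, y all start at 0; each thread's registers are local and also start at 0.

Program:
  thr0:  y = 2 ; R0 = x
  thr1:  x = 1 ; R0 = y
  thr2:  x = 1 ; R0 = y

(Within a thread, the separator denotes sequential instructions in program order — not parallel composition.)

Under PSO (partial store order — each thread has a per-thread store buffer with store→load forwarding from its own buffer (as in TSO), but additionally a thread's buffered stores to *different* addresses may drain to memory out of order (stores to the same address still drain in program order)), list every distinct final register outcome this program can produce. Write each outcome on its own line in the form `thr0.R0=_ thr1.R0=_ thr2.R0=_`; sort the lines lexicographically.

thr0.R0=0 thr1.R0=0 thr2.R0=0
thr0.R0=0 thr1.R0=0 thr2.R0=2
thr0.R0=0 thr1.R0=2 thr2.R0=0
thr0.R0=0 thr1.R0=2 thr2.R0=2
thr0.R0=1 thr1.R0=0 thr2.R0=0
thr0.R0=1 thr1.R0=0 thr2.R0=2
thr0.R0=1 thr1.R0=2 thr2.R0=0
thr0.R0=1 thr1.R0=2 thr2.R0=2

outcome vector order: (thr0.R0,thr1.R0,thr2.R0)
|PSO outcomes| = 8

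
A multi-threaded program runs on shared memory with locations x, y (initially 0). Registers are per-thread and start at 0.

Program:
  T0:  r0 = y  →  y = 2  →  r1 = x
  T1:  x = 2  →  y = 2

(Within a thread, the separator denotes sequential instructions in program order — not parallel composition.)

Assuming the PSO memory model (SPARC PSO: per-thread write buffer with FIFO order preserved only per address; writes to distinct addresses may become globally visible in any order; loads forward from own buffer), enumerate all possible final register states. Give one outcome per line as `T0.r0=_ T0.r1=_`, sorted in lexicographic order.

outcome vector order: (T0.r0,T0.r1)
|PSO outcomes| = 4

T0.r0=0 T0.r1=0
T0.r0=0 T0.r1=2
T0.r0=2 T0.r1=0
T0.r0=2 T0.r1=2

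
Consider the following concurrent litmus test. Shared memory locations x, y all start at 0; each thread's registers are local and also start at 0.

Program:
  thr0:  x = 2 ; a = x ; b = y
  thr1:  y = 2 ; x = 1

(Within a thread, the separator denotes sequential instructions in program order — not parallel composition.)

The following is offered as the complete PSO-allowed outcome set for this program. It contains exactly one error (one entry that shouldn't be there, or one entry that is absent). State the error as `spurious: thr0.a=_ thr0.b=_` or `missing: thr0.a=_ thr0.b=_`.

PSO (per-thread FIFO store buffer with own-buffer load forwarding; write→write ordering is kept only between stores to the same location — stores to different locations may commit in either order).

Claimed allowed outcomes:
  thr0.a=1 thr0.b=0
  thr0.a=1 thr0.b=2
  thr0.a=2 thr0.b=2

missing: thr0.a=2 thr0.b=0

outcome vector order: (thr0.a,thr0.b)
[PSO] allowed = {(1,0) (1,2) (2,0) (2,2)}
PSO∖claimed = {(2,0)}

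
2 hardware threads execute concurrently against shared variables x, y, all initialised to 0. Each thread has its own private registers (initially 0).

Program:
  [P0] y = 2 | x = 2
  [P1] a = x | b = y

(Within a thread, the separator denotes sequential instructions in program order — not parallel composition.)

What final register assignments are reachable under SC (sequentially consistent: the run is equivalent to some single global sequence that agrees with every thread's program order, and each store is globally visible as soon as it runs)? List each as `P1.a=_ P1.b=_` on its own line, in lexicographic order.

outcome vector order: (P1.a,P1.b)
|SC outcomes| = 3

P1.a=0 P1.b=0
P1.a=0 P1.b=2
P1.a=2 P1.b=2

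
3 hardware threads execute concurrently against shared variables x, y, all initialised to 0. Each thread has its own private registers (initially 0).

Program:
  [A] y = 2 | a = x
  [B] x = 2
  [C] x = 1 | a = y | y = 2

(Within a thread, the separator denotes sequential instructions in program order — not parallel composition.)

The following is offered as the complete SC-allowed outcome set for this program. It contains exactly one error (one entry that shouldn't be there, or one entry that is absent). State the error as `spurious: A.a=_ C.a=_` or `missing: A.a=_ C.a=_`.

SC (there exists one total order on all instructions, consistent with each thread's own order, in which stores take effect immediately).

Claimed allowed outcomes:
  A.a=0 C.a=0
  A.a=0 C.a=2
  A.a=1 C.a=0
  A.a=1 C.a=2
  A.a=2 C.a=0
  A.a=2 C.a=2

outcome vector order: (A.a,C.a)
SC (5): 02; 10; 12; 20; 22
claimed∖SC = {00}

spurious: A.a=0 C.a=0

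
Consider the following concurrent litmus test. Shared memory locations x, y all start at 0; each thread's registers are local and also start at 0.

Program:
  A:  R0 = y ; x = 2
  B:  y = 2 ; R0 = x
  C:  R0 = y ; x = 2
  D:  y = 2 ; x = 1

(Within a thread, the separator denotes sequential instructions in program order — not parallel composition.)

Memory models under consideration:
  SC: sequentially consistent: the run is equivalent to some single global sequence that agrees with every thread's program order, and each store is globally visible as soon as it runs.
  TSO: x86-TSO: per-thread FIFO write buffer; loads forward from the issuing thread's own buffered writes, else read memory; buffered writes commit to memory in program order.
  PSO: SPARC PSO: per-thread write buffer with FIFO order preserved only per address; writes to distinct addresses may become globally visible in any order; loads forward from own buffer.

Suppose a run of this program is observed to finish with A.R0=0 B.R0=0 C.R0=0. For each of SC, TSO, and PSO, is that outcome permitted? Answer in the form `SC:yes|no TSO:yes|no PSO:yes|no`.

outcome vector order: (A.R0,B.R0,C.R0)
SC (12): 000 002 010 012 020 022 200 202 210 212 220 222
TSO (12): 000 002 010 012 020 022 200 202 210 212 220 222
PSO (12): 000 002 010 012 020 022 200 202 210 212 220 222
target 000 ∈ {SC,TSO,PSO}

SC:yes TSO:yes PSO:yes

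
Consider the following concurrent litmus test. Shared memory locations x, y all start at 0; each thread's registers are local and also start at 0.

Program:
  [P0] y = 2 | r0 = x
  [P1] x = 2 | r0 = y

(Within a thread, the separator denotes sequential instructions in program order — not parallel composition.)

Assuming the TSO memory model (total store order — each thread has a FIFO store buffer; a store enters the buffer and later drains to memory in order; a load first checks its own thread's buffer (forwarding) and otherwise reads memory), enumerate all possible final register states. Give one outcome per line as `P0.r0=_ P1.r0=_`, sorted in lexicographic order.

outcome vector order: (P0.r0,P1.r0)
|TSO outcomes| = 4

P0.r0=0 P1.r0=0
P0.r0=0 P1.r0=2
P0.r0=2 P1.r0=0
P0.r0=2 P1.r0=2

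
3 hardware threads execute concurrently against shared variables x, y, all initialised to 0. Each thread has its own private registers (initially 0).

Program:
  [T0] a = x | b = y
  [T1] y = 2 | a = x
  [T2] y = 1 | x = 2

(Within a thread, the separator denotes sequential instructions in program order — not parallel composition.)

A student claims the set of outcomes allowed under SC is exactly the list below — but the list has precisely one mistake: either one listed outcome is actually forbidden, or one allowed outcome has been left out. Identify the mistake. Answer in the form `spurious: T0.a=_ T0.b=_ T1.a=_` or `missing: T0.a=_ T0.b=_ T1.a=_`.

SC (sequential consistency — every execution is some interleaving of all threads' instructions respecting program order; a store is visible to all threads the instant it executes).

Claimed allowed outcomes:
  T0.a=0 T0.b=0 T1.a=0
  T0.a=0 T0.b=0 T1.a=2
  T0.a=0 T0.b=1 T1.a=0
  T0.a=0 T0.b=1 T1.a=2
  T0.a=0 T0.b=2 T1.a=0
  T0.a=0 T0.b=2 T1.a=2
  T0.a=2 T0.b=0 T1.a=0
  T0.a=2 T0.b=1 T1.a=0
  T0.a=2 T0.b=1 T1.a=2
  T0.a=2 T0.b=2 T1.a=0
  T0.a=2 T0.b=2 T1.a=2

spurious: T0.a=2 T0.b=0 T1.a=0

outcome vector order: (T0.a,T0.b,T1.a)
SC: 10 outcomes — {<0 0 0>, <0 0 2>, <0 1 0>, <0 1 2>, <0 2 0>, <0 2 2>, <2 1 0>, <2 1 2>, <2 2 0>, <2 2 2>}
claimed∖SC = {<2 0 0>}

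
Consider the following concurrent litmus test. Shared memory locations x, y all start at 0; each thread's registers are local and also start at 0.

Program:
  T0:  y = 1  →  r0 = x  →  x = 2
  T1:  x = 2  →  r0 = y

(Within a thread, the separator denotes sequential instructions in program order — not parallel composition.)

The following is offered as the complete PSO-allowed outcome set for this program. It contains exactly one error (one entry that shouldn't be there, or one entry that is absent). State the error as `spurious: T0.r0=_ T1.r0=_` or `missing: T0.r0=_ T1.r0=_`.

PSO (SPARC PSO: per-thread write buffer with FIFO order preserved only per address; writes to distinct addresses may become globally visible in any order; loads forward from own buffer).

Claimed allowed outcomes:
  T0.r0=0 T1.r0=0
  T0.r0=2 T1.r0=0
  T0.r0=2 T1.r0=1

missing: T0.r0=0 T1.r0=1

outcome vector order: (T0.r0,T1.r0)
under PSO → 00; 01; 20; 21
PSO∖claimed = {01}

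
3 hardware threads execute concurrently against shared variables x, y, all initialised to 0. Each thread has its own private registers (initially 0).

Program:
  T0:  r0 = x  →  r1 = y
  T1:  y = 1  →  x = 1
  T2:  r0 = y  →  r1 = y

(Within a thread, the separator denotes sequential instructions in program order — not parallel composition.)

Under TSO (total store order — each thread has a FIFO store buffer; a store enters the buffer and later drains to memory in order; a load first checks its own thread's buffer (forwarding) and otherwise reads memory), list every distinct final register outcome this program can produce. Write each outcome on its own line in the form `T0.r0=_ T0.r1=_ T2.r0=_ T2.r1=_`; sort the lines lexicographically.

outcome vector order: (T0.r0,T0.r1,T2.r0,T2.r1)
|TSO outcomes| = 9

T0.r0=0 T0.r1=0 T2.r0=0 T2.r1=0
T0.r0=0 T0.r1=0 T2.r0=0 T2.r1=1
T0.r0=0 T0.r1=0 T2.r0=1 T2.r1=1
T0.r0=0 T0.r1=1 T2.r0=0 T2.r1=0
T0.r0=0 T0.r1=1 T2.r0=0 T2.r1=1
T0.r0=0 T0.r1=1 T2.r0=1 T2.r1=1
T0.r0=1 T0.r1=1 T2.r0=0 T2.r1=0
T0.r0=1 T0.r1=1 T2.r0=0 T2.r1=1
T0.r0=1 T0.r1=1 T2.r0=1 T2.r1=1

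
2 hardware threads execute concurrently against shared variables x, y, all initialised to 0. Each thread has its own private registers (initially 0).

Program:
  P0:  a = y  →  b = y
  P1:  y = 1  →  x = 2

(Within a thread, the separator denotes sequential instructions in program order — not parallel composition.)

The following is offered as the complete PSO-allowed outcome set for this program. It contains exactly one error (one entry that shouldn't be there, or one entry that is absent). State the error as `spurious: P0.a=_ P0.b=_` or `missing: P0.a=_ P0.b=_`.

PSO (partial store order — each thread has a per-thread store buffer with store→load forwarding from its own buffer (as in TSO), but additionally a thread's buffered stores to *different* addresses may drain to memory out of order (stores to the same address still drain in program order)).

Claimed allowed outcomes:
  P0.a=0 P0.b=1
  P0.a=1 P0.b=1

outcome vector order: (P0.a,P0.b)
[PSO] allowed = {<0 0>; <0 1>; <1 1>}
PSO∖claimed = {<0 0>}

missing: P0.a=0 P0.b=0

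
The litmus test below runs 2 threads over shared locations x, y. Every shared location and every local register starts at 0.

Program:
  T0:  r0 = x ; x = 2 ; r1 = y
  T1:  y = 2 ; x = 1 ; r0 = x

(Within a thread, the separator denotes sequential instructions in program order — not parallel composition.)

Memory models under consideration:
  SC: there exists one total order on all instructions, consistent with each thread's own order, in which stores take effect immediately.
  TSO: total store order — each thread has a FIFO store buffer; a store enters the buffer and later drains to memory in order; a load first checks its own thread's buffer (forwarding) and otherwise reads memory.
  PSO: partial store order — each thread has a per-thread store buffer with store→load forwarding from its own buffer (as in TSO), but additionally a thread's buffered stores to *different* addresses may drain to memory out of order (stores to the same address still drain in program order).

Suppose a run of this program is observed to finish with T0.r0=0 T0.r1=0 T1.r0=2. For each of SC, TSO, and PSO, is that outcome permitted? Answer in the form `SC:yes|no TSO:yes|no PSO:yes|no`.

outcome vector order: (T0.r0,T0.r1,T1.r0)
SC (5): (0,0,1); (0,2,1); (0,2,2); (1,2,1); (1,2,2)
TSO (6): (0,0,1); (0,0,2); (0,2,1); (0,2,2); (1,2,1); (1,2,2)
PSO (8): (0,0,1); (0,0,2); (0,2,1); (0,2,2); (1,0,1); (1,0,2); (1,2,1); (1,2,2)
target (0,0,2) ∈ {TSO,PSO}

SC:no TSO:yes PSO:yes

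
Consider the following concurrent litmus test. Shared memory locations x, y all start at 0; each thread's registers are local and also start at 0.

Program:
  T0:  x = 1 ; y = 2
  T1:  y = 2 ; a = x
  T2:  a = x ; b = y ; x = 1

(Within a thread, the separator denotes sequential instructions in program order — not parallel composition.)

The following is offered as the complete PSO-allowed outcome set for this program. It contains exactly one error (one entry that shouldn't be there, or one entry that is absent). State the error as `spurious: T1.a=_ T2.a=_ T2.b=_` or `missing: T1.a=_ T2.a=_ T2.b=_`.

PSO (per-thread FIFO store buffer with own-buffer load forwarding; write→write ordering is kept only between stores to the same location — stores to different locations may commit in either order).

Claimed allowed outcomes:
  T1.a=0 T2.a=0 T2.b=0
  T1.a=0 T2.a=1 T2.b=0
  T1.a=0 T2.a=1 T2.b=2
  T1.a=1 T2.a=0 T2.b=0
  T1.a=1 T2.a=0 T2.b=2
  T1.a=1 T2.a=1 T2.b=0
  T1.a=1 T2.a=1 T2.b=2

outcome vector order: (T1.a,T2.a,T2.b)
PSO (8): 0/0/0; 0/0/2; 0/1/0; 0/1/2; 1/0/0; 1/0/2; 1/1/0; 1/1/2
PSO∖claimed = {0/0/2}

missing: T1.a=0 T2.a=0 T2.b=2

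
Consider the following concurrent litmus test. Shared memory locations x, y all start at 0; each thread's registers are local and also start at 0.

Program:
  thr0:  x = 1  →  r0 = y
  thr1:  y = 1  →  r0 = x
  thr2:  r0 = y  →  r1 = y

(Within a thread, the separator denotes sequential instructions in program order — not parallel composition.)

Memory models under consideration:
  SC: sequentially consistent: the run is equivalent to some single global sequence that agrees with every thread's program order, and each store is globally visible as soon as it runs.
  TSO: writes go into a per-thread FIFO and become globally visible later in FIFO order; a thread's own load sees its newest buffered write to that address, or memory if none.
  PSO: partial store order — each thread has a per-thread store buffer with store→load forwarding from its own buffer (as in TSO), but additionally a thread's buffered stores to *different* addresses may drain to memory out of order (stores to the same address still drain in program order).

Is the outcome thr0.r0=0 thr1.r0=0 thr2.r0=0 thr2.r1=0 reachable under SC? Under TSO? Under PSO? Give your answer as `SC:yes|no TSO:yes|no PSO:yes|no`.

SC:no TSO:yes PSO:yes

outcome vector order: (thr0.r0,thr1.r0,thr2.r0,thr2.r1)
under SC → 0100; 0101; 0111; 1000; 1001; 1011; 1100; 1101; 1111
under TSO → 0000; 0001; 0011; 0100; 0101; 0111; 1000; 1001; 1011; 1100; 1101; 1111
under PSO → 0000; 0001; 0011; 0100; 0101; 0111; 1000; 1001; 1011; 1100; 1101; 1111
target 0000 ∈ {TSO,PSO}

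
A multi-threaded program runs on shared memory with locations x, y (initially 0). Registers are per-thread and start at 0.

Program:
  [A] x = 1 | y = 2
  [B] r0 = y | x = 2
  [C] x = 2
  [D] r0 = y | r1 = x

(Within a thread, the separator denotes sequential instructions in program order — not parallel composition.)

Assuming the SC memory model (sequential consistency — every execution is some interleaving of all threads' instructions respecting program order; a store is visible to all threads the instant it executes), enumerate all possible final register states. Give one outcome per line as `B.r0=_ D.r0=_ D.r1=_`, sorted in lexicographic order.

outcome vector order: (B.r0,D.r0,D.r1)
|SC outcomes| = 10

B.r0=0 D.r0=0 D.r1=0
B.r0=0 D.r0=0 D.r1=1
B.r0=0 D.r0=0 D.r1=2
B.r0=0 D.r0=2 D.r1=1
B.r0=0 D.r0=2 D.r1=2
B.r0=2 D.r0=0 D.r1=0
B.r0=2 D.r0=0 D.r1=1
B.r0=2 D.r0=0 D.r1=2
B.r0=2 D.r0=2 D.r1=1
B.r0=2 D.r0=2 D.r1=2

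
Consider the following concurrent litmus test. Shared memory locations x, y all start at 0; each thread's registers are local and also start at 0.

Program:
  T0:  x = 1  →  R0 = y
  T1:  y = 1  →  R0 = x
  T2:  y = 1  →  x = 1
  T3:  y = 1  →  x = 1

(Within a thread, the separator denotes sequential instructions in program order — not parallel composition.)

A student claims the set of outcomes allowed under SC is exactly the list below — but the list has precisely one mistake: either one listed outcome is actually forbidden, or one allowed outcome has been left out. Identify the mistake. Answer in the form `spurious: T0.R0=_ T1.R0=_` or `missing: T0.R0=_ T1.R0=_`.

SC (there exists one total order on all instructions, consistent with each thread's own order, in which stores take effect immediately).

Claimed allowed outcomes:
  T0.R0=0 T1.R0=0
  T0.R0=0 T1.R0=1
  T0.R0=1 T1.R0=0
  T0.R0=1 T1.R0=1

outcome vector order: (T0.R0,T1.R0)
SC: 3 outcomes — {(0,1), (1,0), (1,1)}
claimed∖SC = {(0,0)}

spurious: T0.R0=0 T1.R0=0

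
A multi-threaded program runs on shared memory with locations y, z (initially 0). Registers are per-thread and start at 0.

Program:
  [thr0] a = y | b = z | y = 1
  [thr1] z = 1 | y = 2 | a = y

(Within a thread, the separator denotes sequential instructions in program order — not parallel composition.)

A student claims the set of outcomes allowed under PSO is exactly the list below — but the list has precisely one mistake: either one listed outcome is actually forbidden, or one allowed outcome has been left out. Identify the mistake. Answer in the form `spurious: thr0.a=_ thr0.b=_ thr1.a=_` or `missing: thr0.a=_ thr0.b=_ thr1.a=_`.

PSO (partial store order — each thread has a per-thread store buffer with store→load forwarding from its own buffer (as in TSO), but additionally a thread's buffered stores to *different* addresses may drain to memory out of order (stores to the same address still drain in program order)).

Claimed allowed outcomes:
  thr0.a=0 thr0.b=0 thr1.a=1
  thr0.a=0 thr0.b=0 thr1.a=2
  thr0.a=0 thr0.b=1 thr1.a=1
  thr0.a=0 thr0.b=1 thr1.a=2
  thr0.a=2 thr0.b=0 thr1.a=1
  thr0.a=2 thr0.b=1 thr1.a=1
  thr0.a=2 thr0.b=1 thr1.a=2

outcome vector order: (thr0.a,thr0.b,thr1.a)
[PSO] allowed = {001; 002; 011; 012; 201; 202; 211; 212}
PSO∖claimed = {202}

missing: thr0.a=2 thr0.b=0 thr1.a=2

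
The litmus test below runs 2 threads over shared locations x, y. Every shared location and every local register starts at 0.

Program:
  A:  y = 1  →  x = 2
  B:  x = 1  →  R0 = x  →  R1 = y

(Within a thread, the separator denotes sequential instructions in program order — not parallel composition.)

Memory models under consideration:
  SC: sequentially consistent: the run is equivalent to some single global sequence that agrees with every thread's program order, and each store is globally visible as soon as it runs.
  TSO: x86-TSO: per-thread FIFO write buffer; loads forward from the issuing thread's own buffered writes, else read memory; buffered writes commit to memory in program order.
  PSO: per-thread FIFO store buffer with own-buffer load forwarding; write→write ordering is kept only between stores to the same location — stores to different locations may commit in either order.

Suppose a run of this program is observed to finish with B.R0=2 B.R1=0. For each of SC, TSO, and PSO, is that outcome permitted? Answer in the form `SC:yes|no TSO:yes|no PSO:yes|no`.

outcome vector order: (B.R0,B.R1)
SC (3): 1/0; 1/1; 2/1
TSO (3): 1/0; 1/1; 2/1
PSO (4): 1/0; 1/1; 2/0; 2/1
target 2/0 ∈ {PSO}

SC:no TSO:no PSO:yes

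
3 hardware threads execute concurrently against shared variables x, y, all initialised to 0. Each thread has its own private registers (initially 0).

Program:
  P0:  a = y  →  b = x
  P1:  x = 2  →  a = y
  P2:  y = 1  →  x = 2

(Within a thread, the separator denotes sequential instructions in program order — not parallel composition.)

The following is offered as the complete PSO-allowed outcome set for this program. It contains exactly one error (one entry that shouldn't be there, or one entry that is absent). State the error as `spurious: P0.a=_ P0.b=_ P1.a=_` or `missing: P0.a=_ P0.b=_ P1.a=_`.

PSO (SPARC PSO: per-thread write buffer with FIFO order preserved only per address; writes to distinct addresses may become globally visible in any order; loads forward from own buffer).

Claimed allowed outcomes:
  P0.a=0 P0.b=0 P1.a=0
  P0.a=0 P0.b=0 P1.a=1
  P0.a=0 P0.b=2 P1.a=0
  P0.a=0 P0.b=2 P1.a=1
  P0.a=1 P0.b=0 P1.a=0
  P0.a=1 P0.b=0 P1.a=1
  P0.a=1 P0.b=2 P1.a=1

missing: P0.a=1 P0.b=2 P1.a=0

outcome vector order: (P0.a,P0.b,P1.a)
[PSO] allowed = {000; 001; 020; 021; 100; 101; 120; 121}
PSO∖claimed = {120}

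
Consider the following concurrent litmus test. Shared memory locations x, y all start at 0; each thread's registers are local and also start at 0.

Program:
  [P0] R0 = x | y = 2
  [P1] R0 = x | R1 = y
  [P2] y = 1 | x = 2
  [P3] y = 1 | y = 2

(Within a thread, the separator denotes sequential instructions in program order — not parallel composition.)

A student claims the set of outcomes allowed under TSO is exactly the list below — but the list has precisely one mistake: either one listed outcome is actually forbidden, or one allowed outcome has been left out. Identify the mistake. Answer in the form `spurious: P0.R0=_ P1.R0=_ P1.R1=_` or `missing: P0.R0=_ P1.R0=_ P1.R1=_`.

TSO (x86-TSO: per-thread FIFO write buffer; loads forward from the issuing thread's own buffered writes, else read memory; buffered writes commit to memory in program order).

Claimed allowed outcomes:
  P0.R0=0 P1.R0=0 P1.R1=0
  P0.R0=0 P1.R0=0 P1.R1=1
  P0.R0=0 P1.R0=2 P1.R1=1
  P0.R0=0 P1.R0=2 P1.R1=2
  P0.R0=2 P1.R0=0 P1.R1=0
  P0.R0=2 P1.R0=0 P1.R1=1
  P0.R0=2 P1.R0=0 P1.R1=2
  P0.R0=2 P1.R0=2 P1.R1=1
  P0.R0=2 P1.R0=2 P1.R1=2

missing: P0.R0=0 P1.R0=0 P1.R1=2

outcome vector order: (P0.R0,P1.R0,P1.R1)
TSO: 10 outcomes — {000; 001; 002; 021; 022; 200; 201; 202; 221; 222}
TSO∖claimed = {002}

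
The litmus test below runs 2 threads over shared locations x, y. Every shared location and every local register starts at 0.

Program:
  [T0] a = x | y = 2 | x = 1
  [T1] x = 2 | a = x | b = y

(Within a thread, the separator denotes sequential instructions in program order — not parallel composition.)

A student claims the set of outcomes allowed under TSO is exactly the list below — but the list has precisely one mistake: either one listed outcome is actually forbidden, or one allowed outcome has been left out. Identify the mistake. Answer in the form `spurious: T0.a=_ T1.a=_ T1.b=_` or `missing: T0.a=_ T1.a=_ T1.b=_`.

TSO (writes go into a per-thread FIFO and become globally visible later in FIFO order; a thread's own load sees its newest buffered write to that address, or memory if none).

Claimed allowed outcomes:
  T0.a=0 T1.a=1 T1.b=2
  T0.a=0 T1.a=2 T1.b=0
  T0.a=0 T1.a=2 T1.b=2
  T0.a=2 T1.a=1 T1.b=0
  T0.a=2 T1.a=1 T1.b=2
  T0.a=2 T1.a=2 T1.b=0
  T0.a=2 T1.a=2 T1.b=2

outcome vector order: (T0.a,T1.a,T1.b)
under TSO → (0,1,2) (0,2,0) (0,2,2) (2,1,2) (2,2,0) (2,2,2)
claimed∖TSO = {(2,1,0)}

spurious: T0.a=2 T1.a=1 T1.b=0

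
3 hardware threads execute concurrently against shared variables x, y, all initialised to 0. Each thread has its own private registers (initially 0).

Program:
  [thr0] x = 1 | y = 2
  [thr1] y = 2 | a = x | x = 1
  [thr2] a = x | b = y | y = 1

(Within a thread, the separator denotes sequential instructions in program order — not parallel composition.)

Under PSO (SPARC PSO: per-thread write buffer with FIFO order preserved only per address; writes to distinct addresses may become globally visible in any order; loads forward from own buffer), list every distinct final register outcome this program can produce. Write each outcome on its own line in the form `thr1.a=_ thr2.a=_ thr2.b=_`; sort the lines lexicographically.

outcome vector order: (thr1.a,thr2.a,thr2.b)
|PSO outcomes| = 8

thr1.a=0 thr2.a=0 thr2.b=0
thr1.a=0 thr2.a=0 thr2.b=2
thr1.a=0 thr2.a=1 thr2.b=0
thr1.a=0 thr2.a=1 thr2.b=2
thr1.a=1 thr2.a=0 thr2.b=0
thr1.a=1 thr2.a=0 thr2.b=2
thr1.a=1 thr2.a=1 thr2.b=0
thr1.a=1 thr2.a=1 thr2.b=2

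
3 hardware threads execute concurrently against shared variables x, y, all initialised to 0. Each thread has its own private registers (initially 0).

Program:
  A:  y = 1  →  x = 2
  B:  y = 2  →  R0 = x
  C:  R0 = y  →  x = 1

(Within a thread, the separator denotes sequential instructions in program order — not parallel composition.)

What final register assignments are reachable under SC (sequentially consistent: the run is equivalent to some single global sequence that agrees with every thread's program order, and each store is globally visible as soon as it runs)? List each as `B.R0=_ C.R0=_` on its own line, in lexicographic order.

outcome vector order: (B.R0,C.R0)
|SC outcomes| = 9

B.R0=0 C.R0=0
B.R0=0 C.R0=1
B.R0=0 C.R0=2
B.R0=1 C.R0=0
B.R0=1 C.R0=1
B.R0=1 C.R0=2
B.R0=2 C.R0=0
B.R0=2 C.R0=1
B.R0=2 C.R0=2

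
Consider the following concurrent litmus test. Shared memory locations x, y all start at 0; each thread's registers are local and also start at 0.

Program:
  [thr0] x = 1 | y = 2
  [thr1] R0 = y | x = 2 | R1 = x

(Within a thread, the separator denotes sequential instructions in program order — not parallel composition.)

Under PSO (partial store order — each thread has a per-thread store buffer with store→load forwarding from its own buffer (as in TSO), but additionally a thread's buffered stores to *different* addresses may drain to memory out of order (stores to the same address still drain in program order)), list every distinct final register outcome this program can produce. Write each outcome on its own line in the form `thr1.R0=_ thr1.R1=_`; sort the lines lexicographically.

outcome vector order: (thr1.R0,thr1.R1)
|PSO outcomes| = 4

thr1.R0=0 thr1.R1=1
thr1.R0=0 thr1.R1=2
thr1.R0=2 thr1.R1=1
thr1.R0=2 thr1.R1=2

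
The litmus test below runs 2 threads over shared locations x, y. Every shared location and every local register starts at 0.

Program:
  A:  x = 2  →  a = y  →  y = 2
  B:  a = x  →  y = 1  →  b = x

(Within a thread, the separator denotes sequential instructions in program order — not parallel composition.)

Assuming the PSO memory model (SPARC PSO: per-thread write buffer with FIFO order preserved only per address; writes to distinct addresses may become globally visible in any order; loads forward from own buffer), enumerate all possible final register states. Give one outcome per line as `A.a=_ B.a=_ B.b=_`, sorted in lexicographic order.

A.a=0 B.a=0 B.b=0
A.a=0 B.a=0 B.b=2
A.a=0 B.a=2 B.b=2
A.a=1 B.a=0 B.b=0
A.a=1 B.a=0 B.b=2
A.a=1 B.a=2 B.b=2

outcome vector order: (A.a,B.a,B.b)
|PSO outcomes| = 6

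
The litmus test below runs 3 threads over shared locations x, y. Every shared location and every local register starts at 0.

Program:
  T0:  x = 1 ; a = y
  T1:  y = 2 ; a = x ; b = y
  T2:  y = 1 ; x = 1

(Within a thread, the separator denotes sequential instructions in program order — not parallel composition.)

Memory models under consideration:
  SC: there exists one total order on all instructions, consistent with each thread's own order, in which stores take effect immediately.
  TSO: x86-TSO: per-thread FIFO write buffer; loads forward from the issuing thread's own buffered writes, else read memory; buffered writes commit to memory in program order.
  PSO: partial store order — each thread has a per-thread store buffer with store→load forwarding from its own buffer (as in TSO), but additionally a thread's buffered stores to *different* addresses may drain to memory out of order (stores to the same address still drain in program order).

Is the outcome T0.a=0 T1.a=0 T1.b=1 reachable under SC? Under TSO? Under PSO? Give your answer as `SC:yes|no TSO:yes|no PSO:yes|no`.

outcome vector order: (T0.a,T1.a,T1.b)
SC: 10 outcomes — {0/1/1; 0/1/2; 1/0/1; 1/0/2; 1/1/1; 1/1/2; 2/0/1; 2/0/2; 2/1/1; 2/1/2}
TSO: 12 outcomes — {0/0/1; 0/0/2; 0/1/1; 0/1/2; 1/0/1; 1/0/2; 1/1/1; 1/1/2; 2/0/1; 2/0/2; 2/1/1; 2/1/2}
PSO: 12 outcomes — {0/0/1; 0/0/2; 0/1/1; 0/1/2; 1/0/1; 1/0/2; 1/1/1; 1/1/2; 2/0/1; 2/0/2; 2/1/1; 2/1/2}
target 0/0/1 ∈ {TSO,PSO}

SC:no TSO:yes PSO:yes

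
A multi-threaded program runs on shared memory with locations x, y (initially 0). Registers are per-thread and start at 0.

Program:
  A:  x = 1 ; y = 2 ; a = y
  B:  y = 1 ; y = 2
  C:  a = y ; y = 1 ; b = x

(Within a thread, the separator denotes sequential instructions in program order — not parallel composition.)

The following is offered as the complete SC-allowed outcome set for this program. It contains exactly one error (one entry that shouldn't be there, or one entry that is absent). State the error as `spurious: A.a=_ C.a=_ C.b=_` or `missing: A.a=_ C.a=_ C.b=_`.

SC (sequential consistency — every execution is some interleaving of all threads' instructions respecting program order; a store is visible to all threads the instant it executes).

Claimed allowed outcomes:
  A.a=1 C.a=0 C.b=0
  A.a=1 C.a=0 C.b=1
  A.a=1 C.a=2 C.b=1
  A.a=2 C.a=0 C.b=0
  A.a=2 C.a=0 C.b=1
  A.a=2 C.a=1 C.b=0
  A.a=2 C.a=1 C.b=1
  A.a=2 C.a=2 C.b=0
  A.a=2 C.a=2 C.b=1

outcome vector order: (A.a,C.a,C.b)
[SC] allowed = {1/0/0, 1/0/1, 1/1/1, 1/2/1, 2/0/0, 2/0/1, 2/1/0, 2/1/1, 2/2/0, 2/2/1}
SC∖claimed = {1/1/1}

missing: A.a=1 C.a=1 C.b=1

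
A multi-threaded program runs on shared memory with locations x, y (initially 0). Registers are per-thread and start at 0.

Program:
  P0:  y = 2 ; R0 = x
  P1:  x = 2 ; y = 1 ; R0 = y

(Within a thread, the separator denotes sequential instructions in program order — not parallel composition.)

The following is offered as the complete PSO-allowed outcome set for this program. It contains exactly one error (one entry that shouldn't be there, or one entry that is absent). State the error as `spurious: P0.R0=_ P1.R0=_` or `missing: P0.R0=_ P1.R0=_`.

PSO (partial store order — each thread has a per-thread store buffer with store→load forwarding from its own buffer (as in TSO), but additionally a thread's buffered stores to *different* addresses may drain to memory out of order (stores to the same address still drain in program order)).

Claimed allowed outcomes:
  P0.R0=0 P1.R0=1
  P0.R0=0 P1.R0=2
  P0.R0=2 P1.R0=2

missing: P0.R0=2 P1.R0=1

outcome vector order: (P0.R0,P1.R0)
PSO (4): (0,1); (0,2); (2,1); (2,2)
PSO∖claimed = {(2,1)}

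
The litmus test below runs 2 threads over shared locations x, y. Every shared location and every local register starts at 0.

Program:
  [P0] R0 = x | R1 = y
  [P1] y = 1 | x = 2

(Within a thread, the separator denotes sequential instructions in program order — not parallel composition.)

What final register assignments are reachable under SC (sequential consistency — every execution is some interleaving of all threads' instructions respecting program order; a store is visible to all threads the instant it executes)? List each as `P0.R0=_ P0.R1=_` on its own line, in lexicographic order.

outcome vector order: (P0.R0,P0.R1)
|SC outcomes| = 3

P0.R0=0 P0.R1=0
P0.R0=0 P0.R1=1
P0.R0=2 P0.R1=1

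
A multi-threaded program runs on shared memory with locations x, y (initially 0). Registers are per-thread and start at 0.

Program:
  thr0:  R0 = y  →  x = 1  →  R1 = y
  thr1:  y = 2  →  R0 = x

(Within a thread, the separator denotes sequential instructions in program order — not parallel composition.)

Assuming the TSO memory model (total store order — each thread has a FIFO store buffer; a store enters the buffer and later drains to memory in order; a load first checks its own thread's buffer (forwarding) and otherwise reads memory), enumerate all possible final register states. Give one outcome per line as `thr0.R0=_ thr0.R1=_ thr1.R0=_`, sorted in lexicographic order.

outcome vector order: (thr0.R0,thr0.R1,thr1.R0)
|TSO outcomes| = 6

thr0.R0=0 thr0.R1=0 thr1.R0=0
thr0.R0=0 thr0.R1=0 thr1.R0=1
thr0.R0=0 thr0.R1=2 thr1.R0=0
thr0.R0=0 thr0.R1=2 thr1.R0=1
thr0.R0=2 thr0.R1=2 thr1.R0=0
thr0.R0=2 thr0.R1=2 thr1.R0=1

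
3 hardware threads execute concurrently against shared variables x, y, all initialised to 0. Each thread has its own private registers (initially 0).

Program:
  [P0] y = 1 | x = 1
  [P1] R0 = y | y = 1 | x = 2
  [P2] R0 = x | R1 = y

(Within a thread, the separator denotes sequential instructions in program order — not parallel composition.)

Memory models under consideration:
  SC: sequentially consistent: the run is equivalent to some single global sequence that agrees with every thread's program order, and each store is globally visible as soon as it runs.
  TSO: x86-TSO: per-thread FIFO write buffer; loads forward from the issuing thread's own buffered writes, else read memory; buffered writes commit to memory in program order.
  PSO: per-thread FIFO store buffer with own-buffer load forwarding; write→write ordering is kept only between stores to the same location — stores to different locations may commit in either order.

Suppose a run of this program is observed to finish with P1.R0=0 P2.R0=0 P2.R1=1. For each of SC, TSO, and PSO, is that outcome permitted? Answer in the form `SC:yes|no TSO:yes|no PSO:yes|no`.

SC:yes TSO:yes PSO:yes

outcome vector order: (P1.R0,P2.R0,P2.R1)
[SC] allowed = {0/0/0 0/0/1 0/1/1 0/2/1 1/0/0 1/0/1 1/1/1 1/2/1}
[TSO] allowed = {0/0/0 0/0/1 0/1/1 0/2/1 1/0/0 1/0/1 1/1/1 1/2/1}
[PSO] allowed = {0/0/0 0/0/1 0/1/0 0/1/1 0/2/0 0/2/1 1/0/0 1/0/1 1/1/0 1/1/1 1/2/1}
target 0/0/1 ∈ {SC,TSO,PSO}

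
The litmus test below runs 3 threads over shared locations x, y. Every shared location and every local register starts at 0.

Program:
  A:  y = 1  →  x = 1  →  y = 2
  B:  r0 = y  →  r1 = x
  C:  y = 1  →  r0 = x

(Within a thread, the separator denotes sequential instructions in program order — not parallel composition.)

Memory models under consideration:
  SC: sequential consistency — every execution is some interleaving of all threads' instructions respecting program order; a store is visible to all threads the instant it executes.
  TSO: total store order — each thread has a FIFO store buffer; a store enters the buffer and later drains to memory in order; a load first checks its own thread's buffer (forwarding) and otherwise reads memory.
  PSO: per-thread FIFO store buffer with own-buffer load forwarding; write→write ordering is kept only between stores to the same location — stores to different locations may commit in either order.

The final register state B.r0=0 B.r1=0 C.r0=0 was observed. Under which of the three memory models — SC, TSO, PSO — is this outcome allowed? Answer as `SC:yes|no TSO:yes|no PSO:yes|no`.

outcome vector order: (B.r0,B.r1,C.r0)
[SC] allowed = {(0,0,0), (0,0,1), (0,1,0), (0,1,1), (1,0,0), (1,0,1), (1,1,0), (1,1,1), (2,1,0), (2,1,1)}
[TSO] allowed = {(0,0,0), (0,0,1), (0,1,0), (0,1,1), (1,0,0), (1,0,1), (1,1,0), (1,1,1), (2,1,0), (2,1,1)}
[PSO] allowed = {(0,0,0), (0,0,1), (0,1,0), (0,1,1), (1,0,0), (1,0,1), (1,1,0), (1,1,1), (2,0,0), (2,0,1), (2,1,0), (2,1,1)}
target (0,0,0) ∈ {SC,TSO,PSO}

SC:yes TSO:yes PSO:yes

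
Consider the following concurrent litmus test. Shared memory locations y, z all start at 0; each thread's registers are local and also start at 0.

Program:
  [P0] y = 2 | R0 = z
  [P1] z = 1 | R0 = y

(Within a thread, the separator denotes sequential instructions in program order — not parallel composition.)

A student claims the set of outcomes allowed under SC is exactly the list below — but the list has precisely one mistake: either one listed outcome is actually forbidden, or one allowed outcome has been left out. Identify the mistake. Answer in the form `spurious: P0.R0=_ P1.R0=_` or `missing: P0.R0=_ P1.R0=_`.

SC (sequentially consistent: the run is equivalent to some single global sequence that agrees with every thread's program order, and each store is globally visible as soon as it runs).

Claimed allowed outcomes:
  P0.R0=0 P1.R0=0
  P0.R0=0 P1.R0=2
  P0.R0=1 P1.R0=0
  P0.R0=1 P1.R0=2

spurious: P0.R0=0 P1.R0=0

outcome vector order: (P0.R0,P1.R0)
under SC → <0 2> <1 0> <1 2>
claimed∖SC = {<0 0>}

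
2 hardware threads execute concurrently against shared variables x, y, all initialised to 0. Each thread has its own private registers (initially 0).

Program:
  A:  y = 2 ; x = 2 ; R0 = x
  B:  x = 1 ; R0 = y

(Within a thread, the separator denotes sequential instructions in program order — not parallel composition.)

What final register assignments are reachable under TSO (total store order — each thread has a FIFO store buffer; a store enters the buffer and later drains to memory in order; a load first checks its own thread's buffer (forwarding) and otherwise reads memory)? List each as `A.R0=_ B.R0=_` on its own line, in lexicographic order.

A.R0=1 B.R0=0
A.R0=1 B.R0=2
A.R0=2 B.R0=0
A.R0=2 B.R0=2

outcome vector order: (A.R0,B.R0)
|TSO outcomes| = 4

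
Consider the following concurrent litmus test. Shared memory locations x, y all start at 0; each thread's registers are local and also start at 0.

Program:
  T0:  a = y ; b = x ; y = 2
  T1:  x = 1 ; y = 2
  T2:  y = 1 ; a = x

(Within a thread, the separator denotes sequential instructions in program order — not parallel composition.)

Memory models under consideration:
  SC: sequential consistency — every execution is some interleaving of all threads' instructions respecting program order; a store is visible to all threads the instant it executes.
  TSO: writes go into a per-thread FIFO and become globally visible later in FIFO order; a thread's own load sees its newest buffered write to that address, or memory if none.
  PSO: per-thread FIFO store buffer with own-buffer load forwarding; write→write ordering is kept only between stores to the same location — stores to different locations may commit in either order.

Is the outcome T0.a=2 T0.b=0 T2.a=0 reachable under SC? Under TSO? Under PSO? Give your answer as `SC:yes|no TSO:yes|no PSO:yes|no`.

outcome vector order: (T0.a,T0.b,T2.a)
SC (10): (0,0,0); (0,0,1); (0,1,0); (0,1,1); (1,0,0); (1,0,1); (1,1,0); (1,1,1); (2,1,0); (2,1,1)
TSO (10): (0,0,0); (0,0,1); (0,1,0); (0,1,1); (1,0,0); (1,0,1); (1,1,0); (1,1,1); (2,1,0); (2,1,1)
PSO (12): (0,0,0); (0,0,1); (0,1,0); (0,1,1); (1,0,0); (1,0,1); (1,1,0); (1,1,1); (2,0,0); (2,0,1); (2,1,0); (2,1,1)
target (2,0,0) ∈ {PSO}

SC:no TSO:no PSO:yes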